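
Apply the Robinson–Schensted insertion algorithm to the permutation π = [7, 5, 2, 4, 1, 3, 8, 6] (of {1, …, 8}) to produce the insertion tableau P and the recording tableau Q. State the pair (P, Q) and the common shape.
P = [1, 3, 6] / [2, 4, 8] / [5] / [7];  Q = [1, 4, 7] / [2, 6, 8] / [3] / [5];  common shape = (3, 3, 1, 1)

Row-insert the values π_1, π_2, … into P one at a time, bumping the leftmost entry strictly greater than the inserted value down to the next row. The recording tableau Q records, in position (i, j), the step at which that cell was added to P.
  Insert 7 (step 1): P = [7];  Q = [1]
  Insert 5 (step 2): P = [5] / [7];  Q = [1] / [2]
  Insert 2 (step 3): P = [2] / [5] / [7];  Q = [1] / [2] / [3]
  Insert 4 (step 4): P = [2, 4] / [5] / [7];  Q = [1, 4] / [2] / [3]
  Insert 1 (step 5): P = [1, 4] / [2] / [5] / [7];  Q = [1, 4] / [2] / [3] / [5]
  Insert 3 (step 6): P = [1, 3] / [2, 4] / [5] / [7];  Q = [1, 4] / [2, 6] / [3] / [5]
  Insert 8 (step 7): P = [1, 3, 8] / [2, 4] / [5] / [7];  Q = [1, 4, 7] / [2, 6] / [3] / [5]
  Insert 6 (step 8): P = [1, 3, 6] / [2, 4, 8] / [5] / [7];  Q = [1, 4, 7] / [2, 6, 8] / [3] / [5]
Final shape: (3, 3, 1, 1).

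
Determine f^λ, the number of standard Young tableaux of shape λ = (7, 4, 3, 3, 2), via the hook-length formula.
# SYT of shape (7, 4, 3, 3, 2) = 28569996

Hook-length formula: f^λ = n! / Π hook(c), product over all cells c of the Young diagram. For λ = (7, 4, 3, 3, 2), n = 19 boxes. Hook lengths by row (left-to-right, top-to-bottom): [11, 10, 8, 5, 3, 2, 1]; [7, 6, 4, 1]; [5, 4, 2]; [4, 3, 1]; [2, 1]. Product of hooks = 4257792000. So f^λ = 19! / 4257792000 = 121645100408832000 / 4257792000 = 28569996.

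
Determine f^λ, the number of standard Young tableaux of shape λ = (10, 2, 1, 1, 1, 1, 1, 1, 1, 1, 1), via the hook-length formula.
# SYT of shape (10, 2, 1, 1, 1, 1, 1, 1, 1, 1, 1) = 1587222

Hook-length formula: f^λ = n! / Π hook(c), product over all cells c of the Young diagram. For λ = (10, 2, 1, 1, 1, 1, 1, 1, 1, 1, 1), n = 21 boxes. Hook lengths by row (left-to-right, top-to-bottom): [20, 10, 8, 7, 6, 5, 4, 3, 2, 1]; [11, 1]; [9]; [8]; [7]; [6]; [5]; [4]; [3]; [2]; [1]. Product of hooks = 32188907520000. So f^λ = 21! / 32188907520000 = 51090942171709440000 / 32188907520000 = 1587222.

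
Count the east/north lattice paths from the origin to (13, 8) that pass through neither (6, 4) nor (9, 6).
Number of paths = 90615

Inclusion–exclusion. Total paths: C(21, 13) = 203490. Through P₁: C(10, 6)·C(11, 7) = 69300. Through P₂: C(15, 9)·C(6, 4) = 75075. Since P₁ is strictly southwest of P₂, a monotone path through both must visit P₁ then P₂; paths through both = C(10, 6)·C(5, 3)·C(6, 4) = 31500. Avoid both = 203490 − 69300 − 75075 + 31500 = 90615.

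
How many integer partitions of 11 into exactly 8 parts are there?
p(11, 8 parts) = 3

Partitions of n into exactly k parts ↔ partitions of n − k into at most k parts (subtract 1 from each part). For n = 11, k = 8, the partitions are: 4+1+1+1+1+1+1+1, 3+2+1+1+1+1+1+1, 2+2+2+1+1+1+1+1. Count = 3.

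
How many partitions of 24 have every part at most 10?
p(24, parts ≤ 10) = 1204

Use the recurrence p(n, m) = p(n, m−1) + p(n−m, m): either the largest part is < m (count p(n, m−1)) or the largest part is exactly m (remove one copy of m, count p(n−m, m)). With p(0, ·) = 1 this gives p(24, parts ≤ 10) = 1204. (By conjugating Young diagrams, this also counts partitions of 24 into at most 10 parts.)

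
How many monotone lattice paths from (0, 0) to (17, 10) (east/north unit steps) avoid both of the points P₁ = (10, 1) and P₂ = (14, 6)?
Number of paths = 7002355

Inclusion–exclusion. Total paths: C(27, 17) = 8436285. Through P₁: C(11, 10)·C(16, 7) = 125840. Through P₂: C(20, 14)·C(7, 3) = 1356600. Since P₁ is strictly southwest of P₂, a monotone path through both must visit P₁ then P₂; paths through both = C(11, 10)·C(9, 4)·C(7, 3) = 48510. Avoid both = 8436285 − 125840 − 1356600 + 48510 = 7002355.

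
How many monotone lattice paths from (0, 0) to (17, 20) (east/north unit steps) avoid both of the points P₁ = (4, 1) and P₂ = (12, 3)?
Number of paths = 14162443890

Inclusion–exclusion. Total paths: C(37, 17) = 15905368710. Through P₁: C(5, 4)·C(32, 13) = 1736868000. Through P₂: C(15, 12)·C(22, 5) = 11981970. Since P₁ is strictly southwest of P₂, a monotone path through both must visit P₁ then P₂; paths through both = C(5, 4)·C(10, 8)·C(22, 5) = 5925150. Avoid both = 15905368710 − 1736868000 − 11981970 + 5925150 = 14162443890.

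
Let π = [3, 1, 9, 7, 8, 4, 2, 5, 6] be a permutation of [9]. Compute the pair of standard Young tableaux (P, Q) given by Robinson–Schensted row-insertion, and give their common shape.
P = [1, 2, 5, 6] / [3, 4, 8] / [7] / [9];  Q = [1, 3, 5, 9] / [2, 4, 8] / [6] / [7];  common shape = (4, 3, 1, 1)

Row-insert the values π_1, π_2, … into P one at a time, bumping the leftmost entry strictly greater than the inserted value down to the next row. The recording tableau Q records, in position (i, j), the step at which that cell was added to P.
  Insert 3 (step 1): P = [3];  Q = [1]
  Insert 1 (step 2): P = [1] / [3];  Q = [1] / [2]
  Insert 9 (step 3): P = [1, 9] / [3];  Q = [1, 3] / [2]
  Insert 7 (step 4): P = [1, 7] / [3, 9];  Q = [1, 3] / [2, 4]
  Insert 8 (step 5): P = [1, 7, 8] / [3, 9];  Q = [1, 3, 5] / [2, 4]
  Insert 4 (step 6): P = [1, 4, 8] / [3, 7] / [9];  Q = [1, 3, 5] / [2, 4] / [6]
  Insert 2 (step 7): P = [1, 2, 8] / [3, 4] / [7] / [9];  Q = [1, 3, 5] / [2, 4] / [6] / [7]
  Insert 5 (step 8): P = [1, 2, 5] / [3, 4, 8] / [7] / [9];  Q = [1, 3, 5] / [2, 4, 8] / [6] / [7]
  Insert 6 (step 9): P = [1, 2, 5, 6] / [3, 4, 8] / [7] / [9];  Q = [1, 3, 5, 9] / [2, 4, 8] / [6] / [7]
Final shape: (4, 3, 1, 1).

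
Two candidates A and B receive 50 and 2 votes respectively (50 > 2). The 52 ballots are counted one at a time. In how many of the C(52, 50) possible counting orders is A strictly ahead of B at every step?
Strict-lead orderings = 1224

Total orderings of the 52 votes with 50 for A: C(52, 50) = 1326. By the Bertrand ballot formula (Cycle Lemma / reflection principle), the number of orderings in which A is strictly ahead of B throughout is (p − q)/(p + q) · C(p + q, p) = (50 − 2)/(50 + 2) · 1326 = 1224.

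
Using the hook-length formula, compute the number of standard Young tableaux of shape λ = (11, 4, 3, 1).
# SYT of shape (11, 4, 3, 1) = 2519400

Hook-length formula: f^λ = n! / Π hook(c), product over all cells c of the Young diagram. For λ = (11, 4, 3, 1), n = 19 boxes. Hook lengths by row (left-to-right, top-to-bottom): [14, 12, 11, 9, 7, 6, 5, 4, 3, 2, 1]; [6, 4, 3, 1]; [4, 2, 1]; [1]. Product of hooks = 48283361280. So f^λ = 19! / 48283361280 = 121645100408832000 / 48283361280 = 2519400.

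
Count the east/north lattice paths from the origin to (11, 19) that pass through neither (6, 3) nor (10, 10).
Number of paths = 51347624

Inclusion–exclusion. Total paths: C(30, 11) = 54627300. Through P₁: C(9, 6)·C(21, 5) = 1709316. Through P₂: C(20, 10)·C(10, 1) = 1847560. Since P₁ is strictly southwest of P₂, a monotone path through both must visit P₁ then P₂; paths through both = C(9, 6)·C(11, 4)·C(10, 1) = 277200. Avoid both = 54627300 − 1709316 − 1847560 + 277200 = 51347624.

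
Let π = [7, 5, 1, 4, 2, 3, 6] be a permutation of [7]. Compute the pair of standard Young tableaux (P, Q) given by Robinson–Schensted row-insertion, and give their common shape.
P = [1, 2, 3, 6] / [4] / [5] / [7];  Q = [1, 4, 6, 7] / [2] / [3] / [5];  common shape = (4, 1, 1, 1)

Row-insert the values π_1, π_2, … into P one at a time, bumping the leftmost entry strictly greater than the inserted value down to the next row. The recording tableau Q records, in position (i, j), the step at which that cell was added to P.
  Insert 7 (step 1): P = [7];  Q = [1]
  Insert 5 (step 2): P = [5] / [7];  Q = [1] / [2]
  Insert 1 (step 3): P = [1] / [5] / [7];  Q = [1] / [2] / [3]
  Insert 4 (step 4): P = [1, 4] / [5] / [7];  Q = [1, 4] / [2] / [3]
  Insert 2 (step 5): P = [1, 2] / [4] / [5] / [7];  Q = [1, 4] / [2] / [3] / [5]
  Insert 3 (step 6): P = [1, 2, 3] / [4] / [5] / [7];  Q = [1, 4, 6] / [2] / [3] / [5]
  Insert 6 (step 7): P = [1, 2, 3, 6] / [4] / [5] / [7];  Q = [1, 4, 6, 7] / [2] / [3] / [5]
Final shape: (4, 1, 1, 1).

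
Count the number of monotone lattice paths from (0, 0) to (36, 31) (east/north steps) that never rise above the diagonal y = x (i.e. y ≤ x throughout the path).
Number of paths = 1933488532680440736

By the reflection principle (André's argument), the number of monotone paths to (36, 31) with n ≤ m that never go above y = x is C(67, 36) − C(67, 37) = 11923179284862717872 − 9989690752182277136 = 1933488532680440736.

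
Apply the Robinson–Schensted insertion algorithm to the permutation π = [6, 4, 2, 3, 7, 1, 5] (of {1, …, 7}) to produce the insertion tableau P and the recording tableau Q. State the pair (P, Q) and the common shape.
P = [1, 3, 5] / [2, 7] / [4] / [6];  Q = [1, 4, 5] / [2, 7] / [3] / [6];  common shape = (3, 2, 1, 1)

Row-insert the values π_1, π_2, … into P one at a time, bumping the leftmost entry strictly greater than the inserted value down to the next row. The recording tableau Q records, in position (i, j), the step at which that cell was added to P.
  Insert 6 (step 1): P = [6];  Q = [1]
  Insert 4 (step 2): P = [4] / [6];  Q = [1] / [2]
  Insert 2 (step 3): P = [2] / [4] / [6];  Q = [1] / [2] / [3]
  Insert 3 (step 4): P = [2, 3] / [4] / [6];  Q = [1, 4] / [2] / [3]
  Insert 7 (step 5): P = [2, 3, 7] / [4] / [6];  Q = [1, 4, 5] / [2] / [3]
  Insert 1 (step 6): P = [1, 3, 7] / [2] / [4] / [6];  Q = [1, 4, 5] / [2] / [3] / [6]
  Insert 5 (step 7): P = [1, 3, 5] / [2, 7] / [4] / [6];  Q = [1, 4, 5] / [2, 7] / [3] / [6]
Final shape: (3, 2, 1, 1).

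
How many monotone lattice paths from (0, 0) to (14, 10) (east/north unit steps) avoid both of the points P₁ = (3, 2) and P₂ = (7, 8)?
Number of paths = 1049376

Inclusion–exclusion. Total paths: C(24, 14) = 1961256. Through P₁: C(5, 3)·C(19, 11) = 755820. Through P₂: C(15, 7)·C(9, 7) = 231660. Since P₁ is strictly southwest of P₂, a monotone path through both must visit P₁ then P₂; paths through both = C(5, 3)·C(10, 4)·C(9, 7) = 75600. Avoid both = 1961256 − 755820 − 231660 + 75600 = 1049376.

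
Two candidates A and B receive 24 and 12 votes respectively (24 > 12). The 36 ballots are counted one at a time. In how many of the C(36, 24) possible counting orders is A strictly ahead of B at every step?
Strict-lead orderings = 417225900

Total orderings of the 36 votes with 24 for A: C(36, 24) = 1251677700. By the Bertrand ballot formula (Cycle Lemma / reflection principle), the number of orderings in which A is strictly ahead of B throughout is (p − q)/(p + q) · C(p + q, p) = (24 − 12)/(24 + 12) · 1251677700 = 417225900.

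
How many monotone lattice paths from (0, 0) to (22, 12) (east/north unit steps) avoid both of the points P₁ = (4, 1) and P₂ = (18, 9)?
Number of paths = 267288465

Inclusion–exclusion. Total paths: C(34, 22) = 548354040. Through P₁: C(5, 4)·C(29, 18) = 172986450. Through P₂: C(27, 18)·C(7, 4) = 164038875. Since P₁ is strictly southwest of P₂, a monotone path through both must visit P₁ then P₂; paths through both = C(5, 4)·C(22, 14)·C(7, 4) = 55959750. Avoid both = 548354040 − 172986450 − 164038875 + 55959750 = 267288465.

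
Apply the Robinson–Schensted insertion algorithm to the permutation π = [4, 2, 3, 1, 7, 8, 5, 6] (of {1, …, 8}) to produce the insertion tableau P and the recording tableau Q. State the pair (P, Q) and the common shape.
P = [1, 3, 5, 6] / [2, 7, 8] / [4];  Q = [1, 3, 5, 6] / [2, 7, 8] / [4];  common shape = (4, 3, 1)

Row-insert the values π_1, π_2, … into P one at a time, bumping the leftmost entry strictly greater than the inserted value down to the next row. The recording tableau Q records, in position (i, j), the step at which that cell was added to P.
  Insert 4 (step 1): P = [4];  Q = [1]
  Insert 2 (step 2): P = [2] / [4];  Q = [1] / [2]
  Insert 3 (step 3): P = [2, 3] / [4];  Q = [1, 3] / [2]
  Insert 1 (step 4): P = [1, 3] / [2] / [4];  Q = [1, 3] / [2] / [4]
  Insert 7 (step 5): P = [1, 3, 7] / [2] / [4];  Q = [1, 3, 5] / [2] / [4]
  Insert 8 (step 6): P = [1, 3, 7, 8] / [2] / [4];  Q = [1, 3, 5, 6] / [2] / [4]
  Insert 5 (step 7): P = [1, 3, 5, 8] / [2, 7] / [4];  Q = [1, 3, 5, 6] / [2, 7] / [4]
  Insert 6 (step 8): P = [1, 3, 5, 6] / [2, 7, 8] / [4];  Q = [1, 3, 5, 6] / [2, 7, 8] / [4]
Final shape: (4, 3, 1).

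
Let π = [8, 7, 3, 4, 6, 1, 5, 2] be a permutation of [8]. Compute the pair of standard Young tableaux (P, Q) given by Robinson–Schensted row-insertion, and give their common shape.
P = [1, 2, 5] / [3, 4] / [6] / [7] / [8];  Q = [1, 4, 5] / [2, 7] / [3] / [6] / [8];  common shape = (3, 2, 1, 1, 1)

Row-insert the values π_1, π_2, … into P one at a time, bumping the leftmost entry strictly greater than the inserted value down to the next row. The recording tableau Q records, in position (i, j), the step at which that cell was added to P.
  Insert 8 (step 1): P = [8];  Q = [1]
  Insert 7 (step 2): P = [7] / [8];  Q = [1] / [2]
  Insert 3 (step 3): P = [3] / [7] / [8];  Q = [1] / [2] / [3]
  Insert 4 (step 4): P = [3, 4] / [7] / [8];  Q = [1, 4] / [2] / [3]
  Insert 6 (step 5): P = [3, 4, 6] / [7] / [8];  Q = [1, 4, 5] / [2] / [3]
  Insert 1 (step 6): P = [1, 4, 6] / [3] / [7] / [8];  Q = [1, 4, 5] / [2] / [3] / [6]
  Insert 5 (step 7): P = [1, 4, 5] / [3, 6] / [7] / [8];  Q = [1, 4, 5] / [2, 7] / [3] / [6]
  Insert 2 (step 8): P = [1, 2, 5] / [3, 4] / [6] / [7] / [8];  Q = [1, 4, 5] / [2, 7] / [3] / [6] / [8]
Final shape: (3, 2, 1, 1, 1).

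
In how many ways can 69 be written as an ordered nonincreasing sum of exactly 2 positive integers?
p(69, 2 parts) = 34

Partitions of n into exactly k parts are in bijection with partitions of n − k into at most k parts (subtract 1 from each part). So p(69, exactly 2) = p(67, parts ≤ 2). Computing via the recurrence p(m, j) = p(m, j−1) + p(m−j, j) gives 34.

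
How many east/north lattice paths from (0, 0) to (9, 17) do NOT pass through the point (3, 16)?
Number of paths = 3117767

Total paths from (0, 0) to (9, 17): C(26, 9) = 3124550. Paths through (3, 16): (paths (0, 0) → (3, 16)) × (paths (3, 16) → (9, 17)) = C(19, 3) · C(7, 6) = 969 · 7 = 6783. Avoidance count = 3124550 − 6783 = 3117767.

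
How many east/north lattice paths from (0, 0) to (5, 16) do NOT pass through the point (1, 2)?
Number of paths = 11169

Total paths from (0, 0) to (5, 16): C(21, 5) = 20349. Paths through (1, 2): (paths (0, 0) → (1, 2)) × (paths (1, 2) → (5, 16)) = C(3, 1) · C(18, 4) = 3 · 3060 = 9180. Avoidance count = 20349 − 9180 = 11169.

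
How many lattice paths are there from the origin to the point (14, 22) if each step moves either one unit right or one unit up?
Number of paths = 3796297200

A monotone lattice path from (0, 0) to (14, 22) consists of 14 east steps and 22 north steps in some order, so it is determined by which 14 of the 36 steps are east. The count is C(36, 14) = 3796297200.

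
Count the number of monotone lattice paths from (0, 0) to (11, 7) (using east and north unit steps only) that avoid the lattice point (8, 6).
Number of paths = 19812

Total paths from (0, 0) to (11, 7): C(18, 11) = 31824. Paths through (8, 6): (paths (0, 0) → (8, 6)) × (paths (8, 6) → (11, 7)) = C(14, 8) · C(4, 3) = 3003 · 4 = 12012. Avoidance count = 31824 − 12012 = 19812.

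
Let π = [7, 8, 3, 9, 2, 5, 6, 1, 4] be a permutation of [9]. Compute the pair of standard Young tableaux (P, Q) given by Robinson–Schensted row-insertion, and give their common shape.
P = [1, 4, 6] / [2, 5, 9] / [3, 8] / [7];  Q = [1, 2, 4] / [3, 6, 7] / [5, 9] / [8];  common shape = (3, 3, 2, 1)

Row-insert the values π_1, π_2, … into P one at a time, bumping the leftmost entry strictly greater than the inserted value down to the next row. The recording tableau Q records, in position (i, j), the step at which that cell was added to P.
  Insert 7 (step 1): P = [7];  Q = [1]
  Insert 8 (step 2): P = [7, 8];  Q = [1, 2]
  Insert 3 (step 3): P = [3, 8] / [7];  Q = [1, 2] / [3]
  Insert 9 (step 4): P = [3, 8, 9] / [7];  Q = [1, 2, 4] / [3]
  Insert 2 (step 5): P = [2, 8, 9] / [3] / [7];  Q = [1, 2, 4] / [3] / [5]
  Insert 5 (step 6): P = [2, 5, 9] / [3, 8] / [7];  Q = [1, 2, 4] / [3, 6] / [5]
  Insert 6 (step 7): P = [2, 5, 6] / [3, 8, 9] / [7];  Q = [1, 2, 4] / [3, 6, 7] / [5]
  Insert 1 (step 8): P = [1, 5, 6] / [2, 8, 9] / [3] / [7];  Q = [1, 2, 4] / [3, 6, 7] / [5] / [8]
  Insert 4 (step 9): P = [1, 4, 6] / [2, 5, 9] / [3, 8] / [7];  Q = [1, 2, 4] / [3, 6, 7] / [5, 9] / [8]
Final shape: (3, 3, 2, 1).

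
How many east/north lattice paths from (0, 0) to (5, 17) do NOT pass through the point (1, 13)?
Number of paths = 25354

Total paths from (0, 0) to (5, 17): C(22, 5) = 26334. Paths through (1, 13): (paths (0, 0) → (1, 13)) × (paths (1, 13) → (5, 17)) = C(14, 1) · C(8, 4) = 14 · 70 = 980. Avoidance count = 26334 − 980 = 25354.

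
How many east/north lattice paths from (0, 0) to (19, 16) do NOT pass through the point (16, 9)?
Number of paths = 3814771950

Total paths from (0, 0) to (19, 16): C(35, 19) = 4059928950. Paths through (16, 9): (paths (0, 0) → (16, 9)) × (paths (16, 9) → (19, 16)) = C(25, 16) · C(10, 3) = 2042975 · 120 = 245157000. Avoidance count = 4059928950 − 245157000 = 3814771950.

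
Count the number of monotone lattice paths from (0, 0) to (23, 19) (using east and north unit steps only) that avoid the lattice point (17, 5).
Number of paths = 445754604960

Total paths from (0, 0) to (23, 19): C(42, 23) = 446775310800. Paths through (17, 5): (paths (0, 0) → (17, 5)) × (paths (17, 5) → (23, 19)) = C(22, 17) · C(20, 6) = 26334 · 38760 = 1020705840. Avoidance count = 446775310800 − 1020705840 = 445754604960.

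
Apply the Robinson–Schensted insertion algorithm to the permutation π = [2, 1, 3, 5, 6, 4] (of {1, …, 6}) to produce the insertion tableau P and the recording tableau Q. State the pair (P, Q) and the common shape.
P = [1, 3, 4, 6] / [2, 5];  Q = [1, 3, 4, 5] / [2, 6];  common shape = (4, 2)

Row-insert the values π_1, π_2, … into P one at a time, bumping the leftmost entry strictly greater than the inserted value down to the next row. The recording tableau Q records, in position (i, j), the step at which that cell was added to P.
  Insert 2 (step 1): P = [2];  Q = [1]
  Insert 1 (step 2): P = [1] / [2];  Q = [1] / [2]
  Insert 3 (step 3): P = [1, 3] / [2];  Q = [1, 3] / [2]
  Insert 5 (step 4): P = [1, 3, 5] / [2];  Q = [1, 3, 4] / [2]
  Insert 6 (step 5): P = [1, 3, 5, 6] / [2];  Q = [1, 3, 4, 5] / [2]
  Insert 4 (step 6): P = [1, 3, 4, 6] / [2, 5];  Q = [1, 3, 4, 5] / [2, 6]
Final shape: (4, 2).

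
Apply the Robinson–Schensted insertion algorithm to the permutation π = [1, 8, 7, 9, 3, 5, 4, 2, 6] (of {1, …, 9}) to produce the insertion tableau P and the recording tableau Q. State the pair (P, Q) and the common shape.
P = [1, 2, 4, 6] / [3, 9] / [5] / [7] / [8];  Q = [1, 2, 4, 9] / [3, 6] / [5] / [7] / [8];  common shape = (4, 2, 1, 1, 1)

Row-insert the values π_1, π_2, … into P one at a time, bumping the leftmost entry strictly greater than the inserted value down to the next row. The recording tableau Q records, in position (i, j), the step at which that cell was added to P.
  Insert 1 (step 1): P = [1];  Q = [1]
  Insert 8 (step 2): P = [1, 8];  Q = [1, 2]
  Insert 7 (step 3): P = [1, 7] / [8];  Q = [1, 2] / [3]
  Insert 9 (step 4): P = [1, 7, 9] / [8];  Q = [1, 2, 4] / [3]
  Insert 3 (step 5): P = [1, 3, 9] / [7] / [8];  Q = [1, 2, 4] / [3] / [5]
  Insert 5 (step 6): P = [1, 3, 5] / [7, 9] / [8];  Q = [1, 2, 4] / [3, 6] / [5]
  Insert 4 (step 7): P = [1, 3, 4] / [5, 9] / [7] / [8];  Q = [1, 2, 4] / [3, 6] / [5] / [7]
  Insert 2 (step 8): P = [1, 2, 4] / [3, 9] / [5] / [7] / [8];  Q = [1, 2, 4] / [3, 6] / [5] / [7] / [8]
  Insert 6 (step 9): P = [1, 2, 4, 6] / [3, 9] / [5] / [7] / [8];  Q = [1, 2, 4, 9] / [3, 6] / [5] / [7] / [8]
Final shape: (4, 2, 1, 1, 1).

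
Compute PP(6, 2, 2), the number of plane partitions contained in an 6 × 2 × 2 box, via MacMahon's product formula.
PP(6, 2, 2) = 336

Evaluate the triple product over i = 1..6, j = 1..2, k = 1..2. The factors are (2/1) · (3/2) · (3/2) · (4/3) · (3/2) · (4/3) · (4/3) · (5/4) · … (24 factors total). The numerators and denominators telescope so the product is an integer; carrying out the multiplication exactly gives PP(6, 2, 2) = 336.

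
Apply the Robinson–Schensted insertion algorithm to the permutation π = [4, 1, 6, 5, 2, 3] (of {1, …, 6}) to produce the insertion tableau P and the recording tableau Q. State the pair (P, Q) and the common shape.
P = [1, 2, 3] / [4, 5] / [6];  Q = [1, 3, 6] / [2, 4] / [5];  common shape = (3, 2, 1)

Row-insert the values π_1, π_2, … into P one at a time, bumping the leftmost entry strictly greater than the inserted value down to the next row. The recording tableau Q records, in position (i, j), the step at which that cell was added to P.
  Insert 4 (step 1): P = [4];  Q = [1]
  Insert 1 (step 2): P = [1] / [4];  Q = [1] / [2]
  Insert 6 (step 3): P = [1, 6] / [4];  Q = [1, 3] / [2]
  Insert 5 (step 4): P = [1, 5] / [4, 6];  Q = [1, 3] / [2, 4]
  Insert 2 (step 5): P = [1, 2] / [4, 5] / [6];  Q = [1, 3] / [2, 4] / [5]
  Insert 3 (step 6): P = [1, 2, 3] / [4, 5] / [6];  Q = [1, 3, 6] / [2, 4] / [5]
Final shape: (3, 2, 1).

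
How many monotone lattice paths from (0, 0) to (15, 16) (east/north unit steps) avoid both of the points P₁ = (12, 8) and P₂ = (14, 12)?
Number of paths = 240914395

Inclusion–exclusion. Total paths: C(31, 15) = 300540195. Through P₁: C(20, 12)·C(11, 3) = 20785050. Through P₂: C(26, 14)·C(5, 1) = 48288500. Since P₁ is strictly southwest of P₂, a monotone path through both must visit P₁ then P₂; paths through both = C(20, 12)·C(6, 2)·C(5, 1) = 9447750. Avoid both = 300540195 − 20785050 − 48288500 + 9447750 = 240914395.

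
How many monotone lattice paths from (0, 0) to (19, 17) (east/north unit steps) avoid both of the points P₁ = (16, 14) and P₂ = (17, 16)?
Number of paths = 3497437845

Inclusion–exclusion. Total paths: C(36, 19) = 8597496600. Through P₁: C(30, 16)·C(6, 3) = 2908453500. Through P₂: C(33, 17)·C(3, 2) = 3500409330. Since P₁ is strictly southwest of P₂, a monotone path through both must visit P₁ then P₂; paths through both = C(30, 16)·C(3, 1)·C(3, 2) = 1308804075. Avoid both = 8597496600 − 2908453500 − 3500409330 + 1308804075 = 3497437845.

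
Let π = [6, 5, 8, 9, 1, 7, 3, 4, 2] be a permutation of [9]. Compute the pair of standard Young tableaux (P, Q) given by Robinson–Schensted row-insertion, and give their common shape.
P = [1, 2, 4] / [3, 7, 9] / [5, 8] / [6];  Q = [1, 3, 4] / [2, 6, 8] / [5, 7] / [9];  common shape = (3, 3, 2, 1)

Row-insert the values π_1, π_2, … into P one at a time, bumping the leftmost entry strictly greater than the inserted value down to the next row. The recording tableau Q records, in position (i, j), the step at which that cell was added to P.
  Insert 6 (step 1): P = [6];  Q = [1]
  Insert 5 (step 2): P = [5] / [6];  Q = [1] / [2]
  Insert 8 (step 3): P = [5, 8] / [6];  Q = [1, 3] / [2]
  Insert 9 (step 4): P = [5, 8, 9] / [6];  Q = [1, 3, 4] / [2]
  Insert 1 (step 5): P = [1, 8, 9] / [5] / [6];  Q = [1, 3, 4] / [2] / [5]
  Insert 7 (step 6): P = [1, 7, 9] / [5, 8] / [6];  Q = [1, 3, 4] / [2, 6] / [5]
  Insert 3 (step 7): P = [1, 3, 9] / [5, 7] / [6, 8];  Q = [1, 3, 4] / [2, 6] / [5, 7]
  Insert 4 (step 8): P = [1, 3, 4] / [5, 7, 9] / [6, 8];  Q = [1, 3, 4] / [2, 6, 8] / [5, 7]
  Insert 2 (step 9): P = [1, 2, 4] / [3, 7, 9] / [5, 8] / [6];  Q = [1, 3, 4] / [2, 6, 8] / [5, 7] / [9]
Final shape: (3, 3, 2, 1).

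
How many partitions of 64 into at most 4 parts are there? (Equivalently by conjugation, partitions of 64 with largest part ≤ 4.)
p(64, parts ≤ 4) = 2280

Use the recurrence p(n, m) = p(n, m−1) + p(n−m, m): either the largest part is < m (count p(n, m−1)) or the largest part is exactly m (remove one copy of m, count p(n−m, m)). With p(0, ·) = 1 this gives p(64, parts ≤ 4) = 2280. (By conjugating Young diagrams, this also counts partitions of 64 into at most 4 parts.)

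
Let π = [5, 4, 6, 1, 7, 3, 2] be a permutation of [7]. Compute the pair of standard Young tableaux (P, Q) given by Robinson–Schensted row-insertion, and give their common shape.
P = [1, 2, 7] / [3, 6] / [4] / [5];  Q = [1, 3, 5] / [2, 6] / [4] / [7];  common shape = (3, 2, 1, 1)

Row-insert the values π_1, π_2, … into P one at a time, bumping the leftmost entry strictly greater than the inserted value down to the next row. The recording tableau Q records, in position (i, j), the step at which that cell was added to P.
  Insert 5 (step 1): P = [5];  Q = [1]
  Insert 4 (step 2): P = [4] / [5];  Q = [1] / [2]
  Insert 6 (step 3): P = [4, 6] / [5];  Q = [1, 3] / [2]
  Insert 1 (step 4): P = [1, 6] / [4] / [5];  Q = [1, 3] / [2] / [4]
  Insert 7 (step 5): P = [1, 6, 7] / [4] / [5];  Q = [1, 3, 5] / [2] / [4]
  Insert 3 (step 6): P = [1, 3, 7] / [4, 6] / [5];  Q = [1, 3, 5] / [2, 6] / [4]
  Insert 2 (step 7): P = [1, 2, 7] / [3, 6] / [4] / [5];  Q = [1, 3, 5] / [2, 6] / [4] / [7]
Final shape: (3, 2, 1, 1).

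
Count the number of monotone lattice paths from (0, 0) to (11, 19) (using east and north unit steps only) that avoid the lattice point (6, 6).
Number of paths = 46710468

Total paths from (0, 0) to (11, 19): C(30, 11) = 54627300. Paths through (6, 6): (paths (0, 0) → (6, 6)) × (paths (6, 6) → (11, 19)) = C(12, 6) · C(18, 5) = 924 · 8568 = 7916832. Avoidance count = 54627300 − 7916832 = 46710468.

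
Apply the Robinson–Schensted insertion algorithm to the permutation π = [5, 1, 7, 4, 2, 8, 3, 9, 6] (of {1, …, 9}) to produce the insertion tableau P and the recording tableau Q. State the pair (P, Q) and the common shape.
P = [1, 2, 3, 6] / [4, 7, 8, 9] / [5];  Q = [1, 3, 6, 8] / [2, 4, 7, 9] / [5];  common shape = (4, 4, 1)

Row-insert the values π_1, π_2, … into P one at a time, bumping the leftmost entry strictly greater than the inserted value down to the next row. The recording tableau Q records, in position (i, j), the step at which that cell was added to P.
  Insert 5 (step 1): P = [5];  Q = [1]
  Insert 1 (step 2): P = [1] / [5];  Q = [1] / [2]
  Insert 7 (step 3): P = [1, 7] / [5];  Q = [1, 3] / [2]
  Insert 4 (step 4): P = [1, 4] / [5, 7];  Q = [1, 3] / [2, 4]
  Insert 2 (step 5): P = [1, 2] / [4, 7] / [5];  Q = [1, 3] / [2, 4] / [5]
  Insert 8 (step 6): P = [1, 2, 8] / [4, 7] / [5];  Q = [1, 3, 6] / [2, 4] / [5]
  Insert 3 (step 7): P = [1, 2, 3] / [4, 7, 8] / [5];  Q = [1, 3, 6] / [2, 4, 7] / [5]
  Insert 9 (step 8): P = [1, 2, 3, 9] / [4, 7, 8] / [5];  Q = [1, 3, 6, 8] / [2, 4, 7] / [5]
  Insert 6 (step 9): P = [1, 2, 3, 6] / [4, 7, 8, 9] / [5];  Q = [1, 3, 6, 8] / [2, 4, 7, 9] / [5]
Final shape: (4, 4, 1).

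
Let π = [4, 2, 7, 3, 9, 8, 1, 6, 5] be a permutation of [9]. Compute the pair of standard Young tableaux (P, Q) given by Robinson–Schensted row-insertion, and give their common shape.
P = [1, 3, 5] / [2, 6, 8] / [4, 7] / [9];  Q = [1, 3, 5] / [2, 4, 6] / [7, 8] / [9];  common shape = (3, 3, 2, 1)

Row-insert the values π_1, π_2, … into P one at a time, bumping the leftmost entry strictly greater than the inserted value down to the next row. The recording tableau Q records, in position (i, j), the step at which that cell was added to P.
  Insert 4 (step 1): P = [4];  Q = [1]
  Insert 2 (step 2): P = [2] / [4];  Q = [1] / [2]
  Insert 7 (step 3): P = [2, 7] / [4];  Q = [1, 3] / [2]
  Insert 3 (step 4): P = [2, 3] / [4, 7];  Q = [1, 3] / [2, 4]
  Insert 9 (step 5): P = [2, 3, 9] / [4, 7];  Q = [1, 3, 5] / [2, 4]
  Insert 8 (step 6): P = [2, 3, 8] / [4, 7, 9];  Q = [1, 3, 5] / [2, 4, 6]
  Insert 1 (step 7): P = [1, 3, 8] / [2, 7, 9] / [4];  Q = [1, 3, 5] / [2, 4, 6] / [7]
  Insert 6 (step 8): P = [1, 3, 6] / [2, 7, 8] / [4, 9];  Q = [1, 3, 5] / [2, 4, 6] / [7, 8]
  Insert 5 (step 9): P = [1, 3, 5] / [2, 6, 8] / [4, 7] / [9];  Q = [1, 3, 5] / [2, 4, 6] / [7, 8] / [9]
Final shape: (3, 3, 2, 1).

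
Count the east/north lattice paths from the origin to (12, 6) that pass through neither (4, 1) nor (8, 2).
Number of paths = 10729

Inclusion–exclusion. Total paths: C(18, 12) = 18564. Through P₁: C(5, 4)·C(13, 8) = 6435. Through P₂: C(10, 8)·C(8, 4) = 3150. Since P₁ is strictly southwest of P₂, a monotone path through both must visit P₁ then P₂; paths through both = C(5, 4)·C(5, 4)·C(8, 4) = 1750. Avoid both = 18564 − 6435 − 3150 + 1750 = 10729.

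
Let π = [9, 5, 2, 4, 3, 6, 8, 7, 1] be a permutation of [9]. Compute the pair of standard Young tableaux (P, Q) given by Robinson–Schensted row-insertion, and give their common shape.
P = [1, 3, 6, 7] / [2, 8] / [4] / [5] / [9];  Q = [1, 4, 6, 7] / [2, 8] / [3] / [5] / [9];  common shape = (4, 2, 1, 1, 1)

Row-insert the values π_1, π_2, … into P one at a time, bumping the leftmost entry strictly greater than the inserted value down to the next row. The recording tableau Q records, in position (i, j), the step at which that cell was added to P.
  Insert 9 (step 1): P = [9];  Q = [1]
  Insert 5 (step 2): P = [5] / [9];  Q = [1] / [2]
  Insert 2 (step 3): P = [2] / [5] / [9];  Q = [1] / [2] / [3]
  Insert 4 (step 4): P = [2, 4] / [5] / [9];  Q = [1, 4] / [2] / [3]
  Insert 3 (step 5): P = [2, 3] / [4] / [5] / [9];  Q = [1, 4] / [2] / [3] / [5]
  Insert 6 (step 6): P = [2, 3, 6] / [4] / [5] / [9];  Q = [1, 4, 6] / [2] / [3] / [5]
  Insert 8 (step 7): P = [2, 3, 6, 8] / [4] / [5] / [9];  Q = [1, 4, 6, 7] / [2] / [3] / [5]
  Insert 7 (step 8): P = [2, 3, 6, 7] / [4, 8] / [5] / [9];  Q = [1, 4, 6, 7] / [2, 8] / [3] / [5]
  Insert 1 (step 9): P = [1, 3, 6, 7] / [2, 8] / [4] / [5] / [9];  Q = [1, 4, 6, 7] / [2, 8] / [3] / [5] / [9]
Final shape: (4, 2, 1, 1, 1).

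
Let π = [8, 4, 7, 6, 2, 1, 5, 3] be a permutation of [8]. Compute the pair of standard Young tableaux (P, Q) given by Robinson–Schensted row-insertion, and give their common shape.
P = [1, 3] / [2, 5] / [4, 6] / [7] / [8];  Q = [1, 3] / [2, 7] / [4, 8] / [5] / [6];  common shape = (2, 2, 2, 1, 1)

Row-insert the values π_1, π_2, … into P one at a time, bumping the leftmost entry strictly greater than the inserted value down to the next row. The recording tableau Q records, in position (i, j), the step at which that cell was added to P.
  Insert 8 (step 1): P = [8];  Q = [1]
  Insert 4 (step 2): P = [4] / [8];  Q = [1] / [2]
  Insert 7 (step 3): P = [4, 7] / [8];  Q = [1, 3] / [2]
  Insert 6 (step 4): P = [4, 6] / [7] / [8];  Q = [1, 3] / [2] / [4]
  Insert 2 (step 5): P = [2, 6] / [4] / [7] / [8];  Q = [1, 3] / [2] / [4] / [5]
  Insert 1 (step 6): P = [1, 6] / [2] / [4] / [7] / [8];  Q = [1, 3] / [2] / [4] / [5] / [6]
  Insert 5 (step 7): P = [1, 5] / [2, 6] / [4] / [7] / [8];  Q = [1, 3] / [2, 7] / [4] / [5] / [6]
  Insert 3 (step 8): P = [1, 3] / [2, 5] / [4, 6] / [7] / [8];  Q = [1, 3] / [2, 7] / [4, 8] / [5] / [6]
Final shape: (2, 2, 2, 1, 1).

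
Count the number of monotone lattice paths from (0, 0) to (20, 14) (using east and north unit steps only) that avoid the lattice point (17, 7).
Number of paths = 1350443160

Total paths from (0, 0) to (20, 14): C(34, 20) = 1391975640. Paths through (17, 7): (paths (0, 0) → (17, 7)) × (paths (17, 7) → (20, 14)) = C(24, 17) · C(10, 3) = 346104 · 120 = 41532480. Avoidance count = 1391975640 − 41532480 = 1350443160.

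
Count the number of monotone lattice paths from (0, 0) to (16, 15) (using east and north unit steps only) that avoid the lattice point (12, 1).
Number of paths = 300500415

Total paths from (0, 0) to (16, 15): C(31, 16) = 300540195. Paths through (12, 1): (paths (0, 0) → (12, 1)) × (paths (12, 1) → (16, 15)) = C(13, 12) · C(18, 4) = 13 · 3060 = 39780. Avoidance count = 300540195 − 39780 = 300500415.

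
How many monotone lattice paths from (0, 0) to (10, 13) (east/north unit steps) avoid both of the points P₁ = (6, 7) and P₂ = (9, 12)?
Number of paths = 388038

Inclusion–exclusion. Total paths: C(23, 10) = 1144066. Through P₁: C(13, 6)·C(10, 4) = 360360. Through P₂: C(21, 9)·C(2, 1) = 587860. Since P₁ is strictly southwest of P₂, a monotone path through both must visit P₁ then P₂; paths through both = C(13, 6)·C(8, 3)·C(2, 1) = 192192. Avoid both = 1144066 − 360360 − 587860 + 192192 = 388038.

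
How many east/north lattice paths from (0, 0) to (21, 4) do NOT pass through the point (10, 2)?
Number of paths = 7502

Total paths from (0, 0) to (21, 4): C(25, 21) = 12650. Paths through (10, 2): (paths (0, 0) → (10, 2)) × (paths (10, 2) → (21, 4)) = C(12, 10) · C(13, 11) = 66 · 78 = 5148. Avoidance count = 12650 − 5148 = 7502.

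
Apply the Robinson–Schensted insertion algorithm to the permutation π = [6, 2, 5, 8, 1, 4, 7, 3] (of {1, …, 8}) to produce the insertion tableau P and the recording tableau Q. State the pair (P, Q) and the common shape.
P = [1, 3, 7] / [2, 4, 8] / [5] / [6];  Q = [1, 3, 4] / [2, 6, 7] / [5] / [8];  common shape = (3, 3, 1, 1)

Row-insert the values π_1, π_2, … into P one at a time, bumping the leftmost entry strictly greater than the inserted value down to the next row. The recording tableau Q records, in position (i, j), the step at which that cell was added to P.
  Insert 6 (step 1): P = [6];  Q = [1]
  Insert 2 (step 2): P = [2] / [6];  Q = [1] / [2]
  Insert 5 (step 3): P = [2, 5] / [6];  Q = [1, 3] / [2]
  Insert 8 (step 4): P = [2, 5, 8] / [6];  Q = [1, 3, 4] / [2]
  Insert 1 (step 5): P = [1, 5, 8] / [2] / [6];  Q = [1, 3, 4] / [2] / [5]
  Insert 4 (step 6): P = [1, 4, 8] / [2, 5] / [6];  Q = [1, 3, 4] / [2, 6] / [5]
  Insert 7 (step 7): P = [1, 4, 7] / [2, 5, 8] / [6];  Q = [1, 3, 4] / [2, 6, 7] / [5]
  Insert 3 (step 8): P = [1, 3, 7] / [2, 4, 8] / [5] / [6];  Q = [1, 3, 4] / [2, 6, 7] / [5] / [8]
Final shape: (3, 3, 1, 1).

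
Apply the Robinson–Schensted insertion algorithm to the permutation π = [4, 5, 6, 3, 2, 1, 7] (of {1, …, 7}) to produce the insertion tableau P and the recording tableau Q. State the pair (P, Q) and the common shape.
P = [1, 5, 6, 7] / [2] / [3] / [4];  Q = [1, 2, 3, 7] / [4] / [5] / [6];  common shape = (4, 1, 1, 1)

Row-insert the values π_1, π_2, … into P one at a time, bumping the leftmost entry strictly greater than the inserted value down to the next row. The recording tableau Q records, in position (i, j), the step at which that cell was added to P.
  Insert 4 (step 1): P = [4];  Q = [1]
  Insert 5 (step 2): P = [4, 5];  Q = [1, 2]
  Insert 6 (step 3): P = [4, 5, 6];  Q = [1, 2, 3]
  Insert 3 (step 4): P = [3, 5, 6] / [4];  Q = [1, 2, 3] / [4]
  Insert 2 (step 5): P = [2, 5, 6] / [3] / [4];  Q = [1, 2, 3] / [4] / [5]
  Insert 1 (step 6): P = [1, 5, 6] / [2] / [3] / [4];  Q = [1, 2, 3] / [4] / [5] / [6]
  Insert 7 (step 7): P = [1, 5, 6, 7] / [2] / [3] / [4];  Q = [1, 2, 3, 7] / [4] / [5] / [6]
Final shape: (4, 1, 1, 1).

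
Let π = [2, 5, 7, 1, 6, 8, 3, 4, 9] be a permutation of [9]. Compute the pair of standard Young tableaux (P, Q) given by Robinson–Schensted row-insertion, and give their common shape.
P = [1, 3, 4, 8, 9] / [2, 5, 6] / [7];  Q = [1, 2, 3, 6, 9] / [4, 5, 8] / [7];  common shape = (5, 3, 1)

Row-insert the values π_1, π_2, … into P one at a time, bumping the leftmost entry strictly greater than the inserted value down to the next row. The recording tableau Q records, in position (i, j), the step at which that cell was added to P.
  Insert 2 (step 1): P = [2];  Q = [1]
  Insert 5 (step 2): P = [2, 5];  Q = [1, 2]
  Insert 7 (step 3): P = [2, 5, 7];  Q = [1, 2, 3]
  Insert 1 (step 4): P = [1, 5, 7] / [2];  Q = [1, 2, 3] / [4]
  Insert 6 (step 5): P = [1, 5, 6] / [2, 7];  Q = [1, 2, 3] / [4, 5]
  Insert 8 (step 6): P = [1, 5, 6, 8] / [2, 7];  Q = [1, 2, 3, 6] / [4, 5]
  Insert 3 (step 7): P = [1, 3, 6, 8] / [2, 5] / [7];  Q = [1, 2, 3, 6] / [4, 5] / [7]
  Insert 4 (step 8): P = [1, 3, 4, 8] / [2, 5, 6] / [7];  Q = [1, 2, 3, 6] / [4, 5, 8] / [7]
  Insert 9 (step 9): P = [1, 3, 4, 8, 9] / [2, 5, 6] / [7];  Q = [1, 2, 3, 6, 9] / [4, 5, 8] / [7]
Final shape: (5, 3, 1).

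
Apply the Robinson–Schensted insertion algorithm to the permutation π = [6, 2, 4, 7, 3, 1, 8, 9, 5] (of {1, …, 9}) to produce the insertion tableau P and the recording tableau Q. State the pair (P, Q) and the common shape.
P = [1, 3, 5, 8, 9] / [2, 7] / [4] / [6];  Q = [1, 3, 4, 7, 8] / [2, 9] / [5] / [6];  common shape = (5, 2, 1, 1)

Row-insert the values π_1, π_2, … into P one at a time, bumping the leftmost entry strictly greater than the inserted value down to the next row. The recording tableau Q records, in position (i, j), the step at which that cell was added to P.
  Insert 6 (step 1): P = [6];  Q = [1]
  Insert 2 (step 2): P = [2] / [6];  Q = [1] / [2]
  Insert 4 (step 3): P = [2, 4] / [6];  Q = [1, 3] / [2]
  Insert 7 (step 4): P = [2, 4, 7] / [6];  Q = [1, 3, 4] / [2]
  Insert 3 (step 5): P = [2, 3, 7] / [4] / [6];  Q = [1, 3, 4] / [2] / [5]
  Insert 1 (step 6): P = [1, 3, 7] / [2] / [4] / [6];  Q = [1, 3, 4] / [2] / [5] / [6]
  Insert 8 (step 7): P = [1, 3, 7, 8] / [2] / [4] / [6];  Q = [1, 3, 4, 7] / [2] / [5] / [6]
  Insert 9 (step 8): P = [1, 3, 7, 8, 9] / [2] / [4] / [6];  Q = [1, 3, 4, 7, 8] / [2] / [5] / [6]
  Insert 5 (step 9): P = [1, 3, 5, 8, 9] / [2, 7] / [4] / [6];  Q = [1, 3, 4, 7, 8] / [2, 9] / [5] / [6]
Final shape: (5, 2, 1, 1).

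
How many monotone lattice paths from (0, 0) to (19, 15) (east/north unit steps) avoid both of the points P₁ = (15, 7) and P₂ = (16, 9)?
Number of paths = 1642915428

Inclusion–exclusion. Total paths: C(34, 19) = 1855967520. Through P₁: C(22, 15)·C(12, 4) = 84419280. Through P₂: C(25, 16)·C(9, 3) = 171609900. Since P₁ is strictly southwest of P₂, a monotone path through both must visit P₁ then P₂; paths through both = C(22, 15)·C(3, 1)·C(9, 3) = 42977088. Avoid both = 1855967520 − 84419280 − 171609900 + 42977088 = 1642915428.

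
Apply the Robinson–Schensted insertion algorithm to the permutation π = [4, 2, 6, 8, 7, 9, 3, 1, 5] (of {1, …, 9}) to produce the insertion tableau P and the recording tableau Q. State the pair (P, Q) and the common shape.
P = [1, 3, 5, 9] / [2, 6, 7] / [4] / [8];  Q = [1, 3, 4, 6] / [2, 5, 9] / [7] / [8];  common shape = (4, 3, 1, 1)

Row-insert the values π_1, π_2, … into P one at a time, bumping the leftmost entry strictly greater than the inserted value down to the next row. The recording tableau Q records, in position (i, j), the step at which that cell was added to P.
  Insert 4 (step 1): P = [4];  Q = [1]
  Insert 2 (step 2): P = [2] / [4];  Q = [1] / [2]
  Insert 6 (step 3): P = [2, 6] / [4];  Q = [1, 3] / [2]
  Insert 8 (step 4): P = [2, 6, 8] / [4];  Q = [1, 3, 4] / [2]
  Insert 7 (step 5): P = [2, 6, 7] / [4, 8];  Q = [1, 3, 4] / [2, 5]
  Insert 9 (step 6): P = [2, 6, 7, 9] / [4, 8];  Q = [1, 3, 4, 6] / [2, 5]
  Insert 3 (step 7): P = [2, 3, 7, 9] / [4, 6] / [8];  Q = [1, 3, 4, 6] / [2, 5] / [7]
  Insert 1 (step 8): P = [1, 3, 7, 9] / [2, 6] / [4] / [8];  Q = [1, 3, 4, 6] / [2, 5] / [7] / [8]
  Insert 5 (step 9): P = [1, 3, 5, 9] / [2, 6, 7] / [4] / [8];  Q = [1, 3, 4, 6] / [2, 5, 9] / [7] / [8]
Final shape: (4, 3, 1, 1).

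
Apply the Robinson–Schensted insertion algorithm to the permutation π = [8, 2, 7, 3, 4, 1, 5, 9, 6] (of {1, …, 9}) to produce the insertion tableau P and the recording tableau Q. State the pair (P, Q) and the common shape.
P = [1, 3, 4, 5, 6] / [2, 9] / [7] / [8];  Q = [1, 3, 5, 7, 8] / [2, 9] / [4] / [6];  common shape = (5, 2, 1, 1)

Row-insert the values π_1, π_2, … into P one at a time, bumping the leftmost entry strictly greater than the inserted value down to the next row. The recording tableau Q records, in position (i, j), the step at which that cell was added to P.
  Insert 8 (step 1): P = [8];  Q = [1]
  Insert 2 (step 2): P = [2] / [8];  Q = [1] / [2]
  Insert 7 (step 3): P = [2, 7] / [8];  Q = [1, 3] / [2]
  Insert 3 (step 4): P = [2, 3] / [7] / [8];  Q = [1, 3] / [2] / [4]
  Insert 4 (step 5): P = [2, 3, 4] / [7] / [8];  Q = [1, 3, 5] / [2] / [4]
  Insert 1 (step 6): P = [1, 3, 4] / [2] / [7] / [8];  Q = [1, 3, 5] / [2] / [4] / [6]
  Insert 5 (step 7): P = [1, 3, 4, 5] / [2] / [7] / [8];  Q = [1, 3, 5, 7] / [2] / [4] / [6]
  Insert 9 (step 8): P = [1, 3, 4, 5, 9] / [2] / [7] / [8];  Q = [1, 3, 5, 7, 8] / [2] / [4] / [6]
  Insert 6 (step 9): P = [1, 3, 4, 5, 6] / [2, 9] / [7] / [8];  Q = [1, 3, 5, 7, 8] / [2, 9] / [4] / [6]
Final shape: (5, 2, 1, 1).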